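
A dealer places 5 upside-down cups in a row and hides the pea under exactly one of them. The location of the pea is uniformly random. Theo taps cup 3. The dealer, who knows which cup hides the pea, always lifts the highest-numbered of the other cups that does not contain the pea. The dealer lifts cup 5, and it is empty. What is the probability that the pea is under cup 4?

1/4

Consider each possible location of the pea in turn.
If it is under any of cups 1, 2, 3, and 4 (prior 1/5 each): cup 5 is the highest-numbered option available, probability 1; weight (1/5)·1 = 1/5 each.
If it is under cup 5 (prior 1/5): the dealer opened cup 5, so this case is ruled out; weight (1/5)·0 = 0.
The weights sum to 4/5.
So P(the pea under cup 4 | the dealer opened cup 5) = (1/5) / (4/5) = 1/4.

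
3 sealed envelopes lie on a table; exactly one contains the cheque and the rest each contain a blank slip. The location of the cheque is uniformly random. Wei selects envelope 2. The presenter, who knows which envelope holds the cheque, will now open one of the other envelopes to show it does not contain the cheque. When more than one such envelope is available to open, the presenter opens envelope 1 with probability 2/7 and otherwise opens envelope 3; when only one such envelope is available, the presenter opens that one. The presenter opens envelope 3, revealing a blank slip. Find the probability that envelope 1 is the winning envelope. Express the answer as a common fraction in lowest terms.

7/12

Consider each possible location of the cheque in turn.
If it is in envelope 1 (prior 1/3): only envelope 3 is available, probability 1; weight (1/3)·1 = 1/3.
If it is in envelope 2 (prior 1/3): envelope 1 is available but not opened, probability 5/7; weight (1/3)·(5/7) = 5/21.
If it is in envelope 3 (prior 1/3): the presenter opened envelope 3, so this case is ruled out; weight (1/3)·0 = 0.
The weights sum to 4/7.
So P(the cheque in envelope 1 | the presenter opened envelope 3) = (1/3) / (4/7) = 7/12.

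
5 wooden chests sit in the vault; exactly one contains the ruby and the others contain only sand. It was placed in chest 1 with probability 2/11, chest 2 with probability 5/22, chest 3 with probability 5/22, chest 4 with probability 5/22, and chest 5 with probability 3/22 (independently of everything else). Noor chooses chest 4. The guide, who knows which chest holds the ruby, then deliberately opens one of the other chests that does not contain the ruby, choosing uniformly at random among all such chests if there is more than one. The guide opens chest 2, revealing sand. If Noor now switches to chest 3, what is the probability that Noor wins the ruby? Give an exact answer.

Consider each possible location of the ruby in turn.
If it is in chest 1 (prior 2/11): the guide has 3 equally likely choices, so probability 1/3; weight (2/11)·(1/3) = 2/33.
If it is in chest 2 (prior 5/22): the guide opened chest 2, so this case is ruled out; weight (5/22)·0 = 0.
If it is in chest 3 (prior 5/22): the guide has 3 equally likely choices, so probability 1/3; weight (5/22)·(1/3) = 5/66.
If it is in chest 4 (prior 5/22): the guide has 4 equally likely choices, so probability 1/4; weight (5/22)·(1/4) = 5/88.
If it is in chest 5 (prior 3/22): the guide has 3 equally likely choices, so probability 1/3; weight (3/22)·(1/3) = 1/22.
The weights sum to 21/88.
So P(the ruby in chest 3 | the guide opened chest 2) = (5/66) / (21/88) = 20/63.

20/63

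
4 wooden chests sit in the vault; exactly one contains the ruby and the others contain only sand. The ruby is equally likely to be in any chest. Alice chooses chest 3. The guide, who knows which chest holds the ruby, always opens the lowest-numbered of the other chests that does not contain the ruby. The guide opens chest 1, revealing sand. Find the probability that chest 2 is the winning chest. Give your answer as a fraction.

1/3

Condition on the true location of the ruby.
If it is in chest 1 (prior 1/4): the guide opened chest 1, so this case is ruled out; weight (1/4)·0 = 0.
If it is in any of chests 2, 3, and 4 (prior 1/4 each): chest 1 is the lowest-numbered option available, probability 1; weight (1/4)·1 = 1/4 each.
The weights sum to 3/4.
So P(the ruby in chest 2 | the guide opened chest 1) = (1/4) / (3/4) = 1/3.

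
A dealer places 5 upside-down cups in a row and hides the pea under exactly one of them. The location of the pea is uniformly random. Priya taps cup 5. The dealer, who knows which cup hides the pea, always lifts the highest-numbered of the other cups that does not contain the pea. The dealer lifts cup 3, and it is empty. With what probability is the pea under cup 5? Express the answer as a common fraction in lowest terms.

0

Apply Bayes' rule, conditioning on where the pea actually is.
If it is under any of cups 1, 2, and 5 (prior 1/5 each): the dealer would have opened cup 4 instead, probability 0; weight (1/5)·0 = 0 each.
If it is under cup 3 (prior 1/5): the dealer opened cup 3, so this case is ruled out; weight (1/5)·0 = 0.
If it is under cup 4 (prior 1/5): cup 3 is the highest-numbered option available, probability 1; weight (1/5)·1 = 1/5.
The weights sum to 1/5.
So P(the pea under cup 5 | the dealer opened cup 3) = 0 / (1/5) = 0.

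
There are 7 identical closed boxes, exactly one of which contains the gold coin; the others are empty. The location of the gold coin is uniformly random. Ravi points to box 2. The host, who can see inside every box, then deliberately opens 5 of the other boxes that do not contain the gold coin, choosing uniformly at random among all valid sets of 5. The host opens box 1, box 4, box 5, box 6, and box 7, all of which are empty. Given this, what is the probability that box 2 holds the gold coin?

1/7

Condition on the true location of the gold coin.
If it is in any of boxes 1, 4, 5, 6, and 7 (prior 1/7 each): that box was opened and seen not to hold the prize — ruled out; weight (1/7)·0 = 0 each.
If it is in box 2 (prior 1/7): the host has 6 equally likely choices, so probability 1/6; weight (1/7)·(1/6) = 1/42.
If it is in box 3 (prior 1/7): the host has no choice, probability 1; weight (1/7)·1 = 1/7.
The weights sum to 1/6.
So P(the gold coin in box 2 | the host opened box 1, box 4, box 5, box 6, and box 7) = (1/42) / (1/6) = 1/7.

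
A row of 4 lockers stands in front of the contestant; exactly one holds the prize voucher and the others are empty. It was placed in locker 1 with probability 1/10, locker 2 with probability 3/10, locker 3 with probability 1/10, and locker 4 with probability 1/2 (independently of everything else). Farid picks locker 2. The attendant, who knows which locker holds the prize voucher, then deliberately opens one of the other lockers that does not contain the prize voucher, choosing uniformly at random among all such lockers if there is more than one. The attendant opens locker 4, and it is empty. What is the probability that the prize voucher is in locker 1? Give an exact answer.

1/4

Apply Bayes' rule, conditioning on where the prize voucher actually is.
If it is in either of lockers 1 and 3 (prior 1/10 each): the attendant has 2 equally likely choices, so probability 1/2; weight (1/10)·(1/2) = 1/20 each.
If it is in locker 2 (prior 3/10): the attendant has 3 equally likely choices, so probability 1/3; weight (3/10)·(1/3) = 1/10.
If it is in locker 4 (prior 1/2): the attendant opened locker 4, so this case is ruled out; weight (1/2)·0 = 0.
The weights sum to 1/5.
So P(the prize voucher in locker 1 | the attendant opened locker 4) = (1/20) / (1/5) = 1/4.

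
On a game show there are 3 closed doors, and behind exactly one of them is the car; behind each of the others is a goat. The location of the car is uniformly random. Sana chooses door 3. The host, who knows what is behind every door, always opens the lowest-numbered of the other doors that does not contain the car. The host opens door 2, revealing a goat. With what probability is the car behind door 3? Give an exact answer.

Consider each possible location of the car in turn.
If it is behind door 1 (prior 1/3): door 2 is the lowest-numbered option available, probability 1; weight (1/3)·1 = 1/3.
If it is behind door 2 (prior 1/3): the host opened door 2, so this case is ruled out; weight (1/3)·0 = 0.
If it is behind door 3 (prior 1/3): the host would have opened door 1 instead, probability 0; weight (1/3)·0 = 0.
The weights sum to 1/3.
So P(the car behind door 3 | the host opened door 2) = 0 / (1/3) = 0.

0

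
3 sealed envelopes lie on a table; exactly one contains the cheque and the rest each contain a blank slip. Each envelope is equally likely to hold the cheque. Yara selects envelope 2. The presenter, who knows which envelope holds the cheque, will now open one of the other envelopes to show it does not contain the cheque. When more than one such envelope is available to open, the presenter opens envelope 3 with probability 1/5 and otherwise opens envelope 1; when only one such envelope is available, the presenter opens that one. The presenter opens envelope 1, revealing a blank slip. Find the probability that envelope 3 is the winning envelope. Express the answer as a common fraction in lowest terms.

Apply Bayes' rule, conditioning on where the cheque actually is.
If it is in envelope 1 (prior 1/3): the presenter opened envelope 1, so this case is ruled out; weight (1/3)·0 = 0.
If it is in envelope 2 (prior 1/3): envelope 3 is available but not opened, probability 4/5; weight (1/3)·(4/5) = 4/15.
If it is in envelope 3 (prior 1/3): only envelope 1 is available, probability 1; weight (1/3)·1 = 1/3.
The weights sum to 3/5.
So P(the cheque in envelope 3 | the presenter opened envelope 1) = (1/3) / (3/5) = 5/9.

5/9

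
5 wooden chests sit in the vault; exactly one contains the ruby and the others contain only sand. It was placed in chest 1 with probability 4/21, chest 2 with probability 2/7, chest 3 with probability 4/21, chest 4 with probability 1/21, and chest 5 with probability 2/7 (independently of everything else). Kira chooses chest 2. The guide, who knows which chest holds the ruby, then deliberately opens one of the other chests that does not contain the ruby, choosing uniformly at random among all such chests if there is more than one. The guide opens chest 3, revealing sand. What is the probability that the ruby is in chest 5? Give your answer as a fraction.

12/31

Condition on the true location of the ruby.
If it is in chest 1 (prior 4/21): the guide has 3 equally likely choices, so probability 1/3; weight (4/21)·(1/3) = 4/63.
If it is in chest 2 (prior 2/7): the guide has 4 equally likely choices, so probability 1/4; weight (2/7)·(1/4) = 1/14.
If it is in chest 3 (prior 4/21): the guide opened chest 3, so this case is ruled out; weight (4/21)·0 = 0.
If it is in chest 4 (prior 1/21): the guide has 3 equally likely choices, so probability 1/3; weight (1/21)·(1/3) = 1/63.
If it is in chest 5 (prior 2/7): the guide has 3 equally likely choices, so probability 1/3; weight (2/7)·(1/3) = 2/21.
The weights sum to 31/126.
So P(the ruby in chest 5 | the guide opened chest 3) = (2/21) / (31/126) = 12/31.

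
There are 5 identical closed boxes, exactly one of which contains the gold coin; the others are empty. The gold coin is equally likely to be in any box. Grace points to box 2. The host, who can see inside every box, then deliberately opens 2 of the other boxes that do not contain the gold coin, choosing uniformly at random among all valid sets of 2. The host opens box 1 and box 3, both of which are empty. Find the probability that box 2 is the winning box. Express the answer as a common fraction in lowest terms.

Consider each possible location of the gold coin in turn.
If it is in either of boxes 1 and 3 (prior 1/5 each): that box was opened and seen not to hold the prize — ruled out; weight (1/5)·0 = 0 each.
If it is in box 2 (prior 1/5): the host has 6 equally likely choices, so probability 1/6; weight (1/5)·(1/6) = 1/30.
If it is in either of boxes 4 and 5 (prior 1/5 each): the host has 3 equally likely choices, so probability 1/3; weight (1/5)·(1/3) = 1/15 each.
The weights sum to 1/6.
So P(the gold coin in box 2 | the host opened box 1 and box 3) = (1/30) / (1/6) = 1/5.

1/5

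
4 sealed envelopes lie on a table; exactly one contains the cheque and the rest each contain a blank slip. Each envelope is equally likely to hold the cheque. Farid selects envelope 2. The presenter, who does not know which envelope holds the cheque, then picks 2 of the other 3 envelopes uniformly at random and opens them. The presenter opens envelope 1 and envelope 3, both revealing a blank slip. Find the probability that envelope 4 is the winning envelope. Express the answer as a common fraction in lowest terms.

Consider each possible location of the cheque in turn.
If it is in either of envelopes 1 and 3 (prior 1/4 each): that envelope was opened and seen not to hold the prize — ruled out; weight (1/4)·0 = 0 each.
If it is in either of envelopes 2 and 4 (prior 1/4 each): the presenter picks exactly this set with probability 1/3 regardless, and none is the prize; weight (1/4)·(1/3) = 1/12 each.
The weights sum to 1/6.
So P(the cheque in envelope 4 | the presenter opened envelope 1 and envelope 3) = (1/12) / (1/6) = 1/2.

1/2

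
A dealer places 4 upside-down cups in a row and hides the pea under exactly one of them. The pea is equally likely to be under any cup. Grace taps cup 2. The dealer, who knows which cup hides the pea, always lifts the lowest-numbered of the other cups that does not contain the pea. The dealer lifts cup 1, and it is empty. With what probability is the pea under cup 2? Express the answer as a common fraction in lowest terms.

1/3

Condition on the true location of the pea.
If it is under cup 1 (prior 1/4): the dealer opened cup 1, so this case is ruled out; weight (1/4)·0 = 0.
If it is under any of cups 2, 3, and 4 (prior 1/4 each): cup 1 is the lowest-numbered option available, probability 1; weight (1/4)·1 = 1/4 each.
The weights sum to 3/4.
So P(the pea under cup 2 | the dealer opened cup 1) = (1/4) / (3/4) = 1/3.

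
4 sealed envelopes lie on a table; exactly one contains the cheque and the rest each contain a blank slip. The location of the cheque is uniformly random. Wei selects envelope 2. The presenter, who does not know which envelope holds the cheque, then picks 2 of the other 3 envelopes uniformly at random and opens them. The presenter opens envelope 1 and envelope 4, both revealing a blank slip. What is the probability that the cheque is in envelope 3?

Apply Bayes' rule, conditioning on where the cheque actually is.
If it is in either of envelopes 1 and 4 (prior 1/4 each): that envelope was opened and seen not to hold the prize — ruled out; weight (1/4)·0 = 0 each.
If it is in either of envelopes 2 and 3 (prior 1/4 each): the presenter picks exactly this set with probability 1/3 regardless, and none is the prize; weight (1/4)·(1/3) = 1/12 each.
The weights sum to 1/6.
So P(the cheque in envelope 3 | the presenter opened envelope 1 and envelope 4) = (1/12) / (1/6) = 1/2.

1/2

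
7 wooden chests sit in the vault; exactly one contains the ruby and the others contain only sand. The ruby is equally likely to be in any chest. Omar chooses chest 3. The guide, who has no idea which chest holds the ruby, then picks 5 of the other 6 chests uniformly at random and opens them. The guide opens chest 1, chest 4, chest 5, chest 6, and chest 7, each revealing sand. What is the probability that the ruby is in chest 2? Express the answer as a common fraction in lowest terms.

Consider each possible location of the ruby in turn.
If it is in any of chests 1, 4, 5, 6, and 7 (prior 1/7 each): that chest was opened and seen not to hold the prize — ruled out; weight (1/7)·0 = 0 each.
If it is in either of chests 2 and 3 (prior 1/7 each): the guide picks exactly this set with probability 1/6 regardless, and none is the prize; weight (1/7)·(1/6) = 1/42 each.
The weights sum to 1/21.
So P(the ruby in chest 2 | the guide opened chest 1, chest 4, chest 5, chest 6, and chest 7) = (1/42) / (1/21) = 1/2.

1/2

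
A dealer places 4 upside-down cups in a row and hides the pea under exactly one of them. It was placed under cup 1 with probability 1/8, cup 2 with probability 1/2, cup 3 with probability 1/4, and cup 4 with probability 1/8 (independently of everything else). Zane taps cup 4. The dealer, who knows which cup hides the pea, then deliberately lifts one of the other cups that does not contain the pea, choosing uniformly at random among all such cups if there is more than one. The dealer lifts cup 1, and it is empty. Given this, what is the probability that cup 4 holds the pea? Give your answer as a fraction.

1/10

Consider each possible location of the pea in turn.
If it is under cup 1 (prior 1/8): the dealer opened cup 1, so this case is ruled out; weight (1/8)·0 = 0.
If it is under cup 2 (prior 1/2): the dealer has 2 equally likely choices, so probability 1/2; weight (1/2)·(1/2) = 1/4.
If it is under cup 3 (prior 1/4): the dealer has 2 equally likely choices, so probability 1/2; weight (1/4)·(1/2) = 1/8.
If it is under cup 4 (prior 1/8): the dealer has 3 equally likely choices, so probability 1/3; weight (1/8)·(1/3) = 1/24.
The weights sum to 5/12.
So P(the pea under cup 4 | the dealer opened cup 1) = (1/24) / (5/12) = 1/10.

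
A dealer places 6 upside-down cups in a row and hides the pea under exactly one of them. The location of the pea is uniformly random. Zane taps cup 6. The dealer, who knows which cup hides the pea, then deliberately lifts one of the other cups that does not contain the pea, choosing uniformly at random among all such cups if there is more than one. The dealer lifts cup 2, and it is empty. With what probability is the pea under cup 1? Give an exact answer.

5/24

Consider each possible location of the pea in turn.
If it is under any of cups 1, 3, 4, and 5 (prior 1/6 each): the dealer has 4 equally likely choices, so probability 1/4; weight (1/6)·(1/4) = 1/24 each.
If it is under cup 2 (prior 1/6): the dealer opened cup 2, so this case is ruled out; weight (1/6)·0 = 0.
If it is under cup 6 (prior 1/6): the dealer has 5 equally likely choices, so probability 1/5; weight (1/6)·(1/5) = 1/30.
The weights sum to 1/5.
So P(the pea under cup 1 | the dealer opened cup 2) = (1/24) / (1/5) = 5/24.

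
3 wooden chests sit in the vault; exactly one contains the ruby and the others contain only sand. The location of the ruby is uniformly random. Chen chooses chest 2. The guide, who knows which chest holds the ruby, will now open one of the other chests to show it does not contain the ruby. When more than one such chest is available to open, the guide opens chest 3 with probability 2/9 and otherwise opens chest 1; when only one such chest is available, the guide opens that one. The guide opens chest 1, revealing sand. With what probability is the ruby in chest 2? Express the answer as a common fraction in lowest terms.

Condition on the true location of the ruby.
If it is in chest 1 (prior 1/3): the guide opened chest 1, so this case is ruled out; weight (1/3)·0 = 0.
If it is in chest 2 (prior 1/3): chest 3 is available but not opened, probability 7/9; weight (1/3)·(7/9) = 7/27.
If it is in chest 3 (prior 1/3): only chest 1 is available, probability 1; weight (1/3)·1 = 1/3.
The weights sum to 16/27.
So P(the ruby in chest 2 | the guide opened chest 1) = (7/27) / (16/27) = 7/16.

7/16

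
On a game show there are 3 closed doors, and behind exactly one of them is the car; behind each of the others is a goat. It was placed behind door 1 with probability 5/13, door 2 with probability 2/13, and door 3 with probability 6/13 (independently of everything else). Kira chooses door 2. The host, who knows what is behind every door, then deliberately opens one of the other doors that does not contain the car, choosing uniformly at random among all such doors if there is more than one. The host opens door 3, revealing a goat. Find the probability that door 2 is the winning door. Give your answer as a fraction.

1/6

Consider each possible location of the car in turn.
If it is behind door 1 (prior 5/13): the host has no choice, probability 1; weight (5/13)·1 = 5/13.
If it is behind door 2 (prior 2/13): the host has 2 equally likely choices, so probability 1/2; weight (2/13)·(1/2) = 1/13.
If it is behind door 3 (prior 6/13): the host opened door 3, so this case is ruled out; weight (6/13)·0 = 0.
The weights sum to 6/13.
So P(the car behind door 2 | the host opened door 3) = (1/13) / (6/13) = 1/6.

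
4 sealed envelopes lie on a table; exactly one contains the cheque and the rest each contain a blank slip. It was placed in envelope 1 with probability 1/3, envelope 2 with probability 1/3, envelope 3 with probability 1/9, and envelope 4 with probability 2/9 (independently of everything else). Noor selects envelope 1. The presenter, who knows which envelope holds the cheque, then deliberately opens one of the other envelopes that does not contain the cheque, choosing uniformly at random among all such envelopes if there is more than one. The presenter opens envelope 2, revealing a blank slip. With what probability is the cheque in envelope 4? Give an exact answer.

2/5

Consider each possible location of the cheque in turn.
If it is in envelope 1 (prior 1/3): the presenter has 3 equally likely choices, so probability 1/3; weight (1/3)·(1/3) = 1/9.
If it is in envelope 2 (prior 1/3): the presenter opened envelope 2, so this case is ruled out; weight (1/3)·0 = 0.
If it is in envelope 3 (prior 1/9): the presenter has 2 equally likely choices, so probability 1/2; weight (1/9)·(1/2) = 1/18.
If it is in envelope 4 (prior 2/9): the presenter has 2 equally likely choices, so probability 1/2; weight (2/9)·(1/2) = 1/9.
The weights sum to 5/18.
So P(the cheque in envelope 4 | the presenter opened envelope 2) = (1/9) / (5/18) = 2/5.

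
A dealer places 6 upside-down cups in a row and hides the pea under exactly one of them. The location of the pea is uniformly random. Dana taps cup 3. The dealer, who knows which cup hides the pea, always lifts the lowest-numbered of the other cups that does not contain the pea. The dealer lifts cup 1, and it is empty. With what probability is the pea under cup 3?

1/5

Condition on the true location of the pea.
If it is under cup 1 (prior 1/6): the dealer opened cup 1, so this case is ruled out; weight (1/6)·0 = 0.
If it is under any of cups 2, 3, 4, 5, and 6 (prior 1/6 each): cup 1 is the lowest-numbered option available, probability 1; weight (1/6)·1 = 1/6 each.
The weights sum to 5/6.
So P(the pea under cup 3 | the dealer opened cup 1) = (1/6) / (5/6) = 1/5.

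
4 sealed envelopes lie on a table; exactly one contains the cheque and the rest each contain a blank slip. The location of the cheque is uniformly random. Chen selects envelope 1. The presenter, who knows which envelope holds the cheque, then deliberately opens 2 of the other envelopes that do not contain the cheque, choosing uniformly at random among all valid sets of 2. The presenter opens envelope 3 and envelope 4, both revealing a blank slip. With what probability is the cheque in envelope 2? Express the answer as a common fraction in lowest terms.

3/4

Consider each possible location of the cheque in turn.
If it is in envelope 1 (prior 1/4): the presenter has 3 equally likely choices, so probability 1/3; weight (1/4)·(1/3) = 1/12.
If it is in envelope 2 (prior 1/4): the presenter has no choice, probability 1; weight (1/4)·1 = 1/4.
If it is in either of envelopes 3 and 4 (prior 1/4 each): that envelope was opened and seen not to hold the prize — ruled out; weight (1/4)·0 = 0 each.
The weights sum to 1/3.
So P(the cheque in envelope 2 | the presenter opened envelope 3 and envelope 4) = (1/4) / (1/3) = 3/4.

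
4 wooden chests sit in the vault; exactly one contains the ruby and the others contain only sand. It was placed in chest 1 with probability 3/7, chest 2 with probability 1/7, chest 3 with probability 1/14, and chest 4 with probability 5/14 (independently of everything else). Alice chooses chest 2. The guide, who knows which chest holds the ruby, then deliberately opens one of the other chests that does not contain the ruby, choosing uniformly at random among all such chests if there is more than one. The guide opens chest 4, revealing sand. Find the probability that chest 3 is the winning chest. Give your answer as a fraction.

3/25

Condition on the true location of the ruby.
If it is in chest 1 (prior 3/7): the guide has 2 equally likely choices, so probability 1/2; weight (3/7)·(1/2) = 3/14.
If it is in chest 2 (prior 1/7): the guide has 3 equally likely choices, so probability 1/3; weight (1/7)·(1/3) = 1/21.
If it is in chest 3 (prior 1/14): the guide has 2 equally likely choices, so probability 1/2; weight (1/14)·(1/2) = 1/28.
If it is in chest 4 (prior 5/14): the guide opened chest 4, so this case is ruled out; weight (5/14)·0 = 0.
The weights sum to 25/84.
So P(the ruby in chest 3 | the guide opened chest 4) = (1/28) / (25/84) = 3/25.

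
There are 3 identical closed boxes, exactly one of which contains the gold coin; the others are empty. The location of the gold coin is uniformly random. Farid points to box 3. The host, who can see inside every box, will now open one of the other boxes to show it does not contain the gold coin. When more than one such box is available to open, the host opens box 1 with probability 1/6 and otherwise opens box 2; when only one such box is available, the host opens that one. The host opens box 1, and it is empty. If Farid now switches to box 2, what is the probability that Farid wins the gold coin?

6/7

Condition on the true location of the gold coin.
If it is in box 1 (prior 1/3): the host opened box 1, so this case is ruled out; weight (1/3)·0 = 0.
If it is in box 2 (prior 1/3): only box 1 is available, probability 1; weight (1/3)·1 = 1/3.
If it is in box 3 (prior 1/3): box 1 is available, opened with probability 1/6; weight (1/3)·(1/6) = 1/18.
The weights sum to 7/18.
So P(the gold coin in box 2 | the host opened box 1) = (1/3) / (7/18) = 6/7.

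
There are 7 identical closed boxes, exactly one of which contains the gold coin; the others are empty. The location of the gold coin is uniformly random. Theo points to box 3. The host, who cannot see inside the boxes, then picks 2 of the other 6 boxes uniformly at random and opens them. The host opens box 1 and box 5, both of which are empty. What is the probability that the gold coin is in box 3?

1/5

Apply Bayes' rule, conditioning on where the gold coin actually is.
If it is in either of boxes 1 and 5 (prior 1/7 each): that box was opened and seen not to hold the prize — ruled out; weight (1/7)·0 = 0 each.
If it is in any of boxes 2, 3, 4, 6, and 7 (prior 1/7 each): the host picks exactly this set with probability 1/15 regardless, and none is the prize; weight (1/7)·(1/15) = 1/105 each.
The weights sum to 1/21.
So P(the gold coin in box 3 | the host opened box 1 and box 5) = (1/105) / (1/21) = 1/5.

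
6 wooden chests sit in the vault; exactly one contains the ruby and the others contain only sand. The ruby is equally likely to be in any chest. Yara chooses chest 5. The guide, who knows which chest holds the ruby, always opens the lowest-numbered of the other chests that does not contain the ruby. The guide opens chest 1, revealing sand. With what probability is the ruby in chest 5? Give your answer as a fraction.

1/5

Condition on the true location of the ruby.
If it is in chest 1 (prior 1/6): the guide opened chest 1, so this case is ruled out; weight (1/6)·0 = 0.
If it is in any of chests 2, 3, 4, 5, and 6 (prior 1/6 each): chest 1 is the lowest-numbered option available, probability 1; weight (1/6)·1 = 1/6 each.
The weights sum to 5/6.
So P(the ruby in chest 5 | the guide opened chest 1) = (1/6) / (5/6) = 1/5.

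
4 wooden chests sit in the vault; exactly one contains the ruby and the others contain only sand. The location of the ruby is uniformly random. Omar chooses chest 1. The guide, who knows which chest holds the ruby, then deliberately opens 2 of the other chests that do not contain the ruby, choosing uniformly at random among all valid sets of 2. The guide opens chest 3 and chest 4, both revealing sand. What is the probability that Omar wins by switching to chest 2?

Consider each possible location of the ruby in turn.
If it is in chest 1 (prior 1/4): the guide has 3 equally likely choices, so probability 1/3; weight (1/4)·(1/3) = 1/12.
If it is in chest 2 (prior 1/4): the guide has no choice, probability 1; weight (1/4)·1 = 1/4.
If it is in either of chests 3 and 4 (prior 1/4 each): that chest was opened and seen not to hold the prize — ruled out; weight (1/4)·0 = 0 each.
The weights sum to 1/3.
So P(the ruby in chest 2 | the guide opened chest 3 and chest 4) = (1/4) / (1/3) = 3/4.

3/4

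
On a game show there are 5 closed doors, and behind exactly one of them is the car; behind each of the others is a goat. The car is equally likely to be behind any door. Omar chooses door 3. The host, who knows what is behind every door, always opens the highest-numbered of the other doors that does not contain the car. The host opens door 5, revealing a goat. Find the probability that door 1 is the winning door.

Apply Bayes' rule, conditioning on where the car actually is.
If it is behind any of doors 1, 2, 3, and 4 (prior 1/5 each): door 5 is the highest-numbered option available, probability 1; weight (1/5)·1 = 1/5 each.
If it is behind door 5 (prior 1/5): the host opened door 5, so this case is ruled out; weight (1/5)·0 = 0.
The weights sum to 4/5.
So P(the car behind door 1 | the host opened door 5) = (1/5) / (4/5) = 1/4.

1/4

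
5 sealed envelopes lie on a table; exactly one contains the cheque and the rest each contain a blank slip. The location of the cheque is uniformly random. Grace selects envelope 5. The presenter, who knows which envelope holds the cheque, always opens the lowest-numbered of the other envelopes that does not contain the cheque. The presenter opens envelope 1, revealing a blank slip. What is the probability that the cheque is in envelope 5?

Condition on the true location of the cheque.
If it is in envelope 1 (prior 1/5): the presenter opened envelope 1, so this case is ruled out; weight (1/5)·0 = 0.
If it is in any of envelopes 2, 3, 4, and 5 (prior 1/5 each): envelope 1 is the lowest-numbered option available, probability 1; weight (1/5)·1 = 1/5 each.
The weights sum to 4/5.
So P(the cheque in envelope 5 | the presenter opened envelope 1) = (1/5) / (4/5) = 1/4.

1/4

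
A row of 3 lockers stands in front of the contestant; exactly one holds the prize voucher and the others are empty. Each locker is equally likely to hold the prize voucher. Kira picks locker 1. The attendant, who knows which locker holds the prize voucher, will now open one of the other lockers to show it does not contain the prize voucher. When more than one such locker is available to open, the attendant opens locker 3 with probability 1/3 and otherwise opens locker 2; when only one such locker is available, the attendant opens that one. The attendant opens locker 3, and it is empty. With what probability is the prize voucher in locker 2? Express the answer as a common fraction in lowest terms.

3/4

Apply Bayes' rule, conditioning on where the prize voucher actually is.
If it is in locker 1 (prior 1/3): locker 3 is available, opened with probability 1/3; weight (1/3)·(1/3) = 1/9.
If it is in locker 2 (prior 1/3): only locker 3 is available, probability 1; weight (1/3)·1 = 1/3.
If it is in locker 3 (prior 1/3): the attendant opened locker 3, so this case is ruled out; weight (1/3)·0 = 0.
The weights sum to 4/9.
So P(the prize voucher in locker 2 | the attendant opened locker 3) = (1/3) / (4/9) = 3/4.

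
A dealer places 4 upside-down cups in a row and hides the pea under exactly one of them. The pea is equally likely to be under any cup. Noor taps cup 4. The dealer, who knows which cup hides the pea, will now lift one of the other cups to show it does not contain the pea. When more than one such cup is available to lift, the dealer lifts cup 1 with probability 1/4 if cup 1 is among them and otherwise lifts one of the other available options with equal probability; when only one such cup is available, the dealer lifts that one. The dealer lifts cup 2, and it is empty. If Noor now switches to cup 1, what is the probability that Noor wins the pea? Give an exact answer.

4/13

Apply Bayes' rule, conditioning on where the pea actually is.
If it is under cup 1 (prior 1/4): cup 1 holds the prize so is unavailable; the dealer chooses uniformly among the 2 others, probability 1/2; weight (1/4)·(1/2) = 1/8.
If it is under cup 2 (prior 1/4): the dealer opened cup 2, so this case is ruled out; weight (1/4)·0 = 0.
If it is under cup 3 (prior 1/4): cup 1 is available but not opened, probability 3/4; weight (1/4)·(3/4) = 3/16.
If it is under cup 4 (prior 1/4): cup 1 is available but not opened; cup 2 gets probability (1 − 1/4)/2 = 3/8; weight (1/4)·(3/8) = 3/32.
The weights sum to 13/32.
So P(the pea under cup 1 | the dealer opened cup 2) = (1/8) / (13/32) = 4/13.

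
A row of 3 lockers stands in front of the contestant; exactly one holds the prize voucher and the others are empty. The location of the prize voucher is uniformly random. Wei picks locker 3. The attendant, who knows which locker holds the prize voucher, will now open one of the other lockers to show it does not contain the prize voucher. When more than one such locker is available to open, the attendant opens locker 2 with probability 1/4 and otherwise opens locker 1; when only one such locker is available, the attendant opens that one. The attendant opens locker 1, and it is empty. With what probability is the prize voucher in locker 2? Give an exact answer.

Apply Bayes' rule, conditioning on where the prize voucher actually is.
If it is in locker 1 (prior 1/3): the attendant opened locker 1, so this case is ruled out; weight (1/3)·0 = 0.
If it is in locker 2 (prior 1/3): only locker 1 is available, probability 1; weight (1/3)·1 = 1/3.
If it is in locker 3 (prior 1/3): locker 2 is available but not opened, probability 3/4; weight (1/3)·(3/4) = 1/4.
The weights sum to 7/12.
So P(the prize voucher in locker 2 | the attendant opened locker 1) = (1/3) / (7/12) = 4/7.

4/7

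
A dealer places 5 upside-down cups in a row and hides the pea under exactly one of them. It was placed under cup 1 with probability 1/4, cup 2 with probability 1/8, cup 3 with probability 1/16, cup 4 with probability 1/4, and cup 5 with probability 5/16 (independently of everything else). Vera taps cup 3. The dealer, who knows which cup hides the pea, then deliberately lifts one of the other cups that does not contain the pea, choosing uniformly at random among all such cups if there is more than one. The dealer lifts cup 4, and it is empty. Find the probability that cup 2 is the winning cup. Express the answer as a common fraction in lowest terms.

Consider each possible location of the pea in turn.
If it is under cup 1 (prior 1/4): the dealer has 3 equally likely choices, so probability 1/3; weight (1/4)·(1/3) = 1/12.
If it is under cup 2 (prior 1/8): the dealer has 3 equally likely choices, so probability 1/3; weight (1/8)·(1/3) = 1/24.
If it is under cup 3 (prior 1/16): the dealer has 4 equally likely choices, so probability 1/4; weight (1/16)·(1/4) = 1/64.
If it is under cup 4 (prior 1/4): the dealer opened cup 4, so this case is ruled out; weight (1/4)·0 = 0.
If it is under cup 5 (prior 5/16): the dealer has 3 equally likely choices, so probability 1/3; weight (5/16)·(1/3) = 5/48.
The weights sum to 47/192.
So P(the pea under cup 2 | the dealer opened cup 4) = (1/24) / (47/192) = 8/47.

8/47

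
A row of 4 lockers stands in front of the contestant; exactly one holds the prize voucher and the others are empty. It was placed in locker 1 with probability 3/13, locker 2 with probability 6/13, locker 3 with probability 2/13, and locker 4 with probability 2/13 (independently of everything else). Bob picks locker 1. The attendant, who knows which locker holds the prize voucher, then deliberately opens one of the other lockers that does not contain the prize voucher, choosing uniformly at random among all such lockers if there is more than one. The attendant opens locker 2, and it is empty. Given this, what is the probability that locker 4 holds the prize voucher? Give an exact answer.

1/3

Condition on the true location of the prize voucher.
If it is in locker 1 (prior 3/13): the attendant has 3 equally likely choices, so probability 1/3; weight (3/13)·(1/3) = 1/13.
If it is in locker 2 (prior 6/13): the attendant opened locker 2, so this case is ruled out; weight (6/13)·0 = 0.
If it is in either of lockers 3 and 4 (prior 2/13 each): the attendant has 2 equally likely choices, so probability 1/2; weight (2/13)·(1/2) = 1/13 each.
The weights sum to 3/13.
So P(the prize voucher in locker 4 | the attendant opened locker 2) = (1/13) / (3/13) = 1/3.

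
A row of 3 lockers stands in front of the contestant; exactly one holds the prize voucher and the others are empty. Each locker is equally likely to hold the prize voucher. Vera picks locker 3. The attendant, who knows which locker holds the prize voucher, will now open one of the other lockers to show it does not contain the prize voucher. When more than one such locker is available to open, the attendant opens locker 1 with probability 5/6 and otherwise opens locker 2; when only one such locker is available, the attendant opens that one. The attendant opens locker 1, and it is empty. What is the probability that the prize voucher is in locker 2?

Apply Bayes' rule, conditioning on where the prize voucher actually is.
If it is in locker 1 (prior 1/3): the attendant opened locker 1, so this case is ruled out; weight (1/3)·0 = 0.
If it is in locker 2 (prior 1/3): only locker 1 is available, probability 1; weight (1/3)·1 = 1/3.
If it is in locker 3 (prior 1/3): locker 1 is available, opened with probability 5/6; weight (1/3)·(5/6) = 5/18.
The weights sum to 11/18.
So P(the prize voucher in locker 2 | the attendant opened locker 1) = (1/3) / (11/18) = 6/11.

6/11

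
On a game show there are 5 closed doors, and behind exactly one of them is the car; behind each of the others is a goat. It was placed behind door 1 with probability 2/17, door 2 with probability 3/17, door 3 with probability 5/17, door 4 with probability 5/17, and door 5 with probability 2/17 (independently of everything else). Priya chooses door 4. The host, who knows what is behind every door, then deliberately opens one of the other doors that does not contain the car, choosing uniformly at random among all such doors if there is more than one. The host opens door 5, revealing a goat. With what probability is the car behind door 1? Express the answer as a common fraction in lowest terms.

Consider each possible location of the car in turn.
If it is behind door 1 (prior 2/17): the host has 3 equally likely choices, so probability 1/3; weight (2/17)·(1/3) = 2/51.
If it is behind door 2 (prior 3/17): the host has 3 equally likely choices, so probability 1/3; weight (3/17)·(1/3) = 1/17.
If it is behind door 3 (prior 5/17): the host has 3 equally likely choices, so probability 1/3; weight (5/17)·(1/3) = 5/51.
If it is behind door 4 (prior 5/17): the host has 4 equally likely choices, so probability 1/4; weight (5/17)·(1/4) = 5/68.
If it is behind door 5 (prior 2/17): the host opened door 5, so this case is ruled out; weight (2/17)·0 = 0.
The weights sum to 55/204.
So P(the car behind door 1 | the host opened door 5) = (2/51) / (55/204) = 8/55.

8/55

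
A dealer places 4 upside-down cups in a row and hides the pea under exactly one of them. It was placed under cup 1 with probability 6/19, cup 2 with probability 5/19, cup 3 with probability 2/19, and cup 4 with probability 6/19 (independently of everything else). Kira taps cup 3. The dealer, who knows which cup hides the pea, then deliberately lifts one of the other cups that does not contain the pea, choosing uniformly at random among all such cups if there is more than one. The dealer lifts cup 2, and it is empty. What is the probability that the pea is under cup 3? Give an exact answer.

Apply Bayes' rule, conditioning on where the pea actually is.
If it is under either of cups 1 and 4 (prior 6/19 each): the dealer has 2 equally likely choices, so probability 1/2; weight (6/19)·(1/2) = 3/19 each.
If it is under cup 2 (prior 5/19): the dealer opened cup 2, so this case is ruled out; weight (5/19)·0 = 0.
If it is under cup 3 (prior 2/19): the dealer has 3 equally likely choices, so probability 1/3; weight (2/19)·(1/3) = 2/57.
The weights sum to 20/57.
So P(the pea under cup 3 | the dealer opened cup 2) = (2/57) / (20/57) = 1/10.

1/10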